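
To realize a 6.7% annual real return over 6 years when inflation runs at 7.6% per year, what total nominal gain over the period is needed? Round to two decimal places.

129.01%

Required annual nominal rate: (1+6.7%)(1+7.6%) − 1 = 14.8092%.
Cumulative over 6 years: (1 + 0.148092)^6 − 1 ≈ 1.29013.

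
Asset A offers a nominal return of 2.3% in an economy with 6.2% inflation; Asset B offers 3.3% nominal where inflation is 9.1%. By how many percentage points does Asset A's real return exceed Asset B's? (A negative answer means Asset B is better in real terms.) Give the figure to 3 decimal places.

Asset A real return: 1.023/1.062 − 1 = -3.6723%.
Asset B real return: 1.033/1.091 − 1 = -5.3162%.
Difference: -3.6723 − (-5.3162) = 1.6439 pp.

1.644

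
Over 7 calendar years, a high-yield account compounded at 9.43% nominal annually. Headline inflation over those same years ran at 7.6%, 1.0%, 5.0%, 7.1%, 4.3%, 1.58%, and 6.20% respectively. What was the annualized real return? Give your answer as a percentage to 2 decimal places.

4.56%

Cumulative inflation factor: 1.076 × 1.010 × 1.050 × 1.071 × 1.043 × 1.0158 × 1.0620 ≈ 1.37508.
Nominal growth factor: 1.87912. Real growth factor = 1.87912 / 1.37508 ≈ 1.36655.
Annualized: 1.36655^(1/7) − 1 ≈ 0.04562.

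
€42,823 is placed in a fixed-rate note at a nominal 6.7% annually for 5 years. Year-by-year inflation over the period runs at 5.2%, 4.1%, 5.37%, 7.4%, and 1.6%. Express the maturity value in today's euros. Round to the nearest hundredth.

€47,034.63

Nominal value at maturity: €42,823 × (1 + 6.7%)^5 ≈ €59,224.20.
Price-level factor over 5 years: 1.052 × 1.041 × 1.0537 × 1.074 × 1.016 ≈ 1.2591615070.
Dividing the nominal maturity value by the price-level factor gives the value in today's money.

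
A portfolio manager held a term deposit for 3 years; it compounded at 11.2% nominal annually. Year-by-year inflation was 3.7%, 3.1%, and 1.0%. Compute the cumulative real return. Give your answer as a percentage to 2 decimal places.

Cumulative inflation factor: 1.037 × 1.031 × 1.010 ≈ 1.07984.
Nominal growth factor: 1.37504. Real growth factor = 1.37504 / 1.07984 ≈ 1.27337.
Total real return ≈ 27.3373%.

27.34%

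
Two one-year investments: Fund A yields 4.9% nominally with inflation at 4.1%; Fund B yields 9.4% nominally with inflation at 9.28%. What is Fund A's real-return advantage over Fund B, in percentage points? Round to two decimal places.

Fund A real return: 1.049/1.041 − 1 = 0.768%.
Fund B real return: 1.094/1.0928 − 1 = 0.110%.
Difference: 0.768 − 0.110 = 0.658 pp.

0.66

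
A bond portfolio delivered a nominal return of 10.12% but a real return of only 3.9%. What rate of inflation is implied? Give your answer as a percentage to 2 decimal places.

5.99%

From (1+r_nom) = (1+r_real)(1+π), we get 1+π = (1 + 10.12%)/(1 + 3.9%) = 1.1012/1.039 ≈ 1.05987.
So π ≈ 5.9865%.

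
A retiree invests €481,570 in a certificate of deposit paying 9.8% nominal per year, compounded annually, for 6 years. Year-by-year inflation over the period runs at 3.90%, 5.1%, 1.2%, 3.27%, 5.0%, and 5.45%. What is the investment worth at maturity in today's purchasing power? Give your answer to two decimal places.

€667,828.01

Nominal value at maturity: €481,570 × (1 + 9.8%)^6 ≈ €843,865.95.
Price-level factor over 6 years: 1.0390 × 1.051 × 1.012 × 1.0327 × 1.050 × 1.0545 ≈ 1.2635977277.
The maturity value deflated by that factor is the answer in today's purchasing power.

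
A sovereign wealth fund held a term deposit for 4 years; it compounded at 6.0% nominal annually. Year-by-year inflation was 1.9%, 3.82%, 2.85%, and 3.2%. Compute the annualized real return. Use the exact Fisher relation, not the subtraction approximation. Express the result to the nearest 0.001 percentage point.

2.972%

Cumulative inflation factor: 1.019 × 1.0382 × 1.0285 × 1.032 ≈ 1.12290.
Nominal growth factor: 1.26248. Real growth factor = 1.26248 / 1.12290 ≈ 1.12431.
Annualized: 1.12431^(1/4) − 1 ≈ 0.02972.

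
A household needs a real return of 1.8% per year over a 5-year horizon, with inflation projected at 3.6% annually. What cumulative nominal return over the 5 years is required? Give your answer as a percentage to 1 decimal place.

Required annual nominal rate: (1+1.8%)(1+3.6%) − 1 = 5.4648%.
Cumulative over 5 years: (1 + 0.054648)^5 − 1 ≈ 0.30478.

30.5%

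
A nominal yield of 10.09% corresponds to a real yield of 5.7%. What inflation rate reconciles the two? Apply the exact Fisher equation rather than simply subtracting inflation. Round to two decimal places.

4.15%

From (1+r_nom) = (1+r_real)(1+π), we get 1+π = (1 + 10.09%)/(1 + 5.7%) = 1.1009/1.057 ≈ 1.04153.
So π ≈ 4.1533%.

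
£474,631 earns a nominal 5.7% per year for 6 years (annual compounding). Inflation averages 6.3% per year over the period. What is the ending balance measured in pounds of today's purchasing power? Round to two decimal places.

Nominal value at maturity: £474,631 × (1 + 5.7%)^6 ≈ £661,920.79.
Price-level factor over 6 years: (1 + 6.3%)^6 ≈ 1.4427782516.
Dividing the nominal maturity value by the price-level factor gives the value in today's money.

£458,782.07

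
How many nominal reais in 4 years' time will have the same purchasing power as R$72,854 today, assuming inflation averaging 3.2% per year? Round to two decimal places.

Cumulative price-level factor: (1+3.2%)^4 ≈ 1.1342761206.
The nominal amount required is R$72,854 scaled up by that factor.

R$82,636.55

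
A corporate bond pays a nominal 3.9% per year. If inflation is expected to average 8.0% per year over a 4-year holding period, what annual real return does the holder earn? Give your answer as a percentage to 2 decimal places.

-3.80%

With constant rates the annual real return is the same each year: (1+3.9%)/(1+8.0%) − 1 = -0.03796.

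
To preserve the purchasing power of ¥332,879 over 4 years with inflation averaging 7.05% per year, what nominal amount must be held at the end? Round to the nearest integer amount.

¥437,153

Cumulative price-level factor: (1+7.05%)^4 ≈ 1.3132478139.
Multiplying ¥332,879 by the price-level factor gives the future nominal sum.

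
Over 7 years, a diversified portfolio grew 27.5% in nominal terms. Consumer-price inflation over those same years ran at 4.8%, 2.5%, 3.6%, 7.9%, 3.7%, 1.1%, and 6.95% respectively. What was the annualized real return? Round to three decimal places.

Cumulative inflation factor: 1.048 × 1.025 × 1.036 × 1.079 × 1.037 × 1.011 × 1.0695 ≈ 1.34641.
Nominal growth factor: 1.27500. Real growth factor = 1.27500 / 1.34641 ≈ 0.94696.
Annualized: 0.94696^(1/7) − 1 ≈ -0.00775.

-0.775%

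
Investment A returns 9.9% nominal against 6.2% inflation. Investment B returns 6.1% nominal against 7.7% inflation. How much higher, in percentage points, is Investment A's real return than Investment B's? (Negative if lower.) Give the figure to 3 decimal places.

Investment A real return: 1.099/1.062 − 1 = 3.4840%.
Investment B real return: 1.061/1.077 − 1 = -1.4856%.
Difference: 3.4840 − (-1.4856) = 4.9696 pp.

4.970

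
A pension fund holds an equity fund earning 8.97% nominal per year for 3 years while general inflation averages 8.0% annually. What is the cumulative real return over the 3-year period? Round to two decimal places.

The annual real rate is (1+8.97%)/(1+8.0%) − 1 = 0.8981%.
Compounded over 3 years: (1 + 0.008981)^3 − 1 ≈ 0.02719.

2.72%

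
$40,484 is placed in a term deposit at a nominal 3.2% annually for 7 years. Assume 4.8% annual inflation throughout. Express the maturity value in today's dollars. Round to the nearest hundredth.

Nominal value at maturity: $40,484 × (1 + 3.2%)^7 ≈ $50,470.93.
Price-level factor over 7 years: (1 + 4.8%)^7 ≈ 1.3884459516.
Dividing the nominal maturity value by the price-level factor gives the value in today's money.

$36,350.66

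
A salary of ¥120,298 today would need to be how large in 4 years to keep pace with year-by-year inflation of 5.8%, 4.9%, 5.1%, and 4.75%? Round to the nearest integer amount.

Cumulative price-level factor: 1.058 × 1.049 × 1.051 × 1.0475 ≈ 1.2218500292.
Multiplying ¥120,298 by the price-level factor gives the future nominal sum.

¥146,986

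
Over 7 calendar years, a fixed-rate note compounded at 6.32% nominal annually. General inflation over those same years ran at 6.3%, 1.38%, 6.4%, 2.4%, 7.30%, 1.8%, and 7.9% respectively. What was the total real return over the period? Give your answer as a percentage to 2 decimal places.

10.97%

Cumulative inflation factor: 1.063 × 1.0138 × 1.064 × 1.024 × 1.0730 × 1.018 × 1.079 ≈ 1.38387.
Nominal growth factor: 1.53569. Real growth factor = 1.53569 / 1.38387 ≈ 1.10971.
Total real return ≈ 10.9708%.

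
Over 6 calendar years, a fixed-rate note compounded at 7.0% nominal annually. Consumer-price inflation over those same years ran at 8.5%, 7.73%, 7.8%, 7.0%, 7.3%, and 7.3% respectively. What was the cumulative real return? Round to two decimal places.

Cumulative inflation factor: 1.085 × 1.0773 × 1.078 × 1.070 × 1.073 × 1.073 ≈ 1.55227.
Nominal growth factor: 1.50073. Real growth factor = 1.50073 / 1.55227 ≈ 0.96679.
Total real return ≈ -3.3205%.

-3.32%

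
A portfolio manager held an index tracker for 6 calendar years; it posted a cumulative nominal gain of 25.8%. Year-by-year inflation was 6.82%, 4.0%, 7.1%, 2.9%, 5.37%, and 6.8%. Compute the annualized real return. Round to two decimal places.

-1.50%

Cumulative inflation factor: 1.0682 × 1.040 × 1.071 × 1.029 × 1.0537 × 1.068 ≈ 1.37778.
Nominal growth factor: 1.25800. Real growth factor = 1.25800 / 1.37778 ≈ 0.91306.
Annualized: 0.91306^(1/6) − 1 ≈ -0.01504.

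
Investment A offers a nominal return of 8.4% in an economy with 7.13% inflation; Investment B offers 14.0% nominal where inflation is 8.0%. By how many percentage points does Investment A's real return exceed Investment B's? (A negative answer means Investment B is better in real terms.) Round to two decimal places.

-4.37

Investment A real return: 1.084/1.0713 − 1 = 1.185%.
Investment B real return: 1.140/1.080 − 1 = 5.556%.
Difference: 1.185 − 5.556 = -4.371 pp.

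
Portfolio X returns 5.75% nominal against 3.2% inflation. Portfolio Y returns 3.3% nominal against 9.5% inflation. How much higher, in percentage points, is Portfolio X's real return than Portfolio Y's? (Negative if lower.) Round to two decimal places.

8.13

Portfolio X real return: 1.0575/1.032 − 1 = 2.471%.
Portfolio Y real return: 1.033/1.095 − 1 = -5.662%.
Difference: 2.471 − (-5.662) = 8.133 pp.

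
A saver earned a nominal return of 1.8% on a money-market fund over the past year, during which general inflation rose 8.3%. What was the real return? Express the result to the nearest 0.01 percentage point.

Real return via the Fisher equation: (1 + 1.8%)/(1 + 8.3%) − 1 = 1.018/1.083 − 1 ≈ -0.06002.

-6.00%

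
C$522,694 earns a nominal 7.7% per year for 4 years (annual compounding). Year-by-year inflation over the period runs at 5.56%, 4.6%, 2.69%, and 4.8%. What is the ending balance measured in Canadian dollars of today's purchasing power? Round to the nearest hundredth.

Nominal value at maturity: C$522,694 × (1 + 7.7%)^4 ≈ C$703,250.95.
Price-level factor over 4 years: 1.0556 × 1.046 × 1.0269 × 1.048 ≈ 1.1882846925.
Dividing the nominal maturity value by the price-level factor gives the value in today's money.

C$591,820.26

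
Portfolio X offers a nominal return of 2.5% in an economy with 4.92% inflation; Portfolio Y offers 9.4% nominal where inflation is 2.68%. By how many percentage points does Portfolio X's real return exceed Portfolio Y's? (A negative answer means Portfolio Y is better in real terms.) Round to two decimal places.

-8.85

Portfolio X real return: 1.025/1.0492 − 1 = -2.307%.
Portfolio Y real return: 1.094/1.0268 − 1 = 6.545%.
Difference: -2.307 − 6.545 = -8.852 pp.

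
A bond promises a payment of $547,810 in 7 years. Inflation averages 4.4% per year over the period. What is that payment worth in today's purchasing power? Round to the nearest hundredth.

Price-level factor over 7 years: (1 + 4.4%)^7 ≈ 1.3517721377.
Purchasing power today: $547,810 divided by that factor.

$405,253.21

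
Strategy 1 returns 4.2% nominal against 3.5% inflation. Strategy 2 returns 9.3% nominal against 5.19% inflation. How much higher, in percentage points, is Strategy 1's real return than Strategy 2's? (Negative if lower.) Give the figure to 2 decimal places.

-3.23

Strategy 1 real return: 1.042/1.035 − 1 = 0.676%.
Strategy 2 real return: 1.093/1.0519 − 1 = 3.907%.
Difference: 0.676 − 3.907 = -3.231 pp.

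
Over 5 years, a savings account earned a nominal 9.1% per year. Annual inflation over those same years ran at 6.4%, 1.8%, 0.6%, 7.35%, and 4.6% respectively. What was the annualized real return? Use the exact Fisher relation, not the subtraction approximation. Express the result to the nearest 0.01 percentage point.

4.79%

Cumulative inflation factor: 1.064 × 1.018 × 1.006 × 1.0735 × 1.046 ≈ 1.22355.
Nominal growth factor: 1.54569. Real growth factor = 1.54569 / 1.22355 ≈ 1.26329.
Annualized: 1.26329^(1/5) − 1 ≈ 0.04785.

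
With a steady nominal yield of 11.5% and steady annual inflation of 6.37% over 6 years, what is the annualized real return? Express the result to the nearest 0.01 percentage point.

With constant rates the annual real return is the same each year: (1+11.5%)/(1+6.37%) − 1 = 0.04823.

4.82%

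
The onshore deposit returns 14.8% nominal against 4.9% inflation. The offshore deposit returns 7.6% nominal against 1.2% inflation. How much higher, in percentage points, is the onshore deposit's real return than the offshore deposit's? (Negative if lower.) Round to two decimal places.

3.11

The onshore deposit real return: 1.148/1.049 − 1 = 9.438%.
The offshore deposit real return: 1.076/1.012 − 1 = 6.324%.
Difference: 9.438 − 6.324 = 3.114 pp.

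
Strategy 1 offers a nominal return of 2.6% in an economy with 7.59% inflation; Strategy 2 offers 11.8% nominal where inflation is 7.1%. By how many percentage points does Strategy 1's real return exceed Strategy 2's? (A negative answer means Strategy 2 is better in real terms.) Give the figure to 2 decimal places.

Strategy 1 real return: 1.026/1.0759 − 1 = -4.638%.
Strategy 2 real return: 1.118/1.071 − 1 = 4.388%.
Difference: -4.638 − 4.388 = -9.026 pp.

-9.03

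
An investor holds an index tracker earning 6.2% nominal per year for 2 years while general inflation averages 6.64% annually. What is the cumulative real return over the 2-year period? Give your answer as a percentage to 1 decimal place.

-0.8%

The annual real rate is (1+6.2%)/(1+6.64%) − 1 = -0.4126%.
Compounded over 2 years: (1 + -0.004126)^2 − 1 ≈ -0.00824.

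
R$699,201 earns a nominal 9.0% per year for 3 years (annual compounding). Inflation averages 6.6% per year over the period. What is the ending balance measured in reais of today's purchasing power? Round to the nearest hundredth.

Nominal value at maturity: R$699,201 × (1 + 9.0%)^3 ≈ R$905,485.57.
Price-level factor over 3 years: (1 + 6.6%)^3 = 1.211355496.
The maturity value deflated by that factor is the answer in today's purchasing power.

R$747,497.80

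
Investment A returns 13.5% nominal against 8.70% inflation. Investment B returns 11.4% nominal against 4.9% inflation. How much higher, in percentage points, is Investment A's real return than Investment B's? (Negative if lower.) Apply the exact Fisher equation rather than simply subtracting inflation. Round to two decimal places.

Investment A real return: 1.135/1.0870 − 1 = 4.416%.
Investment B real return: 1.114/1.049 − 1 = 6.196%.
Difference: 4.416 − 6.196 = -1.780 pp.

-1.78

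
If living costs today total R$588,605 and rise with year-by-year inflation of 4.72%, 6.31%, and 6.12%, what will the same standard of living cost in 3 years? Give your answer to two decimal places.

Cumulative price-level factor: 1.0472 × 1.0631 × 1.0612 ≈ 1.1814109532.
The nominal amount required is R$588,605 scaled up by that factor.

R$695,384.39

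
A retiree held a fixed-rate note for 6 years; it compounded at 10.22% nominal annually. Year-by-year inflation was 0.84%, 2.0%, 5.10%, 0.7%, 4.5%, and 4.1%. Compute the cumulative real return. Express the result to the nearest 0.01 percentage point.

51.40%

Cumulative inflation factor: 1.0084 × 1.020 × 1.0510 × 1.007 × 1.045 × 1.041 ≈ 1.18422.
Nominal growth factor: 1.79293. Real growth factor = 1.79293 / 1.18422 ≈ 1.51402.
Total real return ≈ 51.4015%.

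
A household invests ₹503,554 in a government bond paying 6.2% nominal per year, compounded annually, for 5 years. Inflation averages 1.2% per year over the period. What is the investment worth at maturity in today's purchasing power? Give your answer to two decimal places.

Nominal value at maturity: ₹503,554 × (1 + 6.2%)^5 ≈ ₹680,250.13.
Price-level factor over 5 years: (1 + 1.2%)^5 ≈ 1.0614573839.
The maturity value deflated by that factor is the answer in today's purchasing power.

₹640,864.29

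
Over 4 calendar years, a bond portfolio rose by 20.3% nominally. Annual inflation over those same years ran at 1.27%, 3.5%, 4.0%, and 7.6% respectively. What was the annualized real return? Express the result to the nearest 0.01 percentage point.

Cumulative inflation factor: 1.0127 × 1.035 × 1.040 × 1.076 ≈ 1.17292.
Nominal growth factor: 1.20300. Real growth factor = 1.20300 / 1.17292 ≈ 1.02565.
Annualized: 1.02565^(1/4) − 1 ≈ 0.00635.

0.64%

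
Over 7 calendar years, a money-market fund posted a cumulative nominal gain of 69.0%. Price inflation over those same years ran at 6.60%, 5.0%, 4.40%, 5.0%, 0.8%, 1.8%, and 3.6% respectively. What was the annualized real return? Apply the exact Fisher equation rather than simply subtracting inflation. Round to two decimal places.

3.77%

Cumulative inflation factor: 1.0660 × 1.050 × 1.0440 × 1.050 × 1.008 × 1.018 × 1.036 ≈ 1.30438.
Nominal growth factor: 1.69000. Real growth factor = 1.69000 / 1.30438 ≈ 1.29563.
Annualized: 1.29563^(1/7) − 1 ≈ 0.03769.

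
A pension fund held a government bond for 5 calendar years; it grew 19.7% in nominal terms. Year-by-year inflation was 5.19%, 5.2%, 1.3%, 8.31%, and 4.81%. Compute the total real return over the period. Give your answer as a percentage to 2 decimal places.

-5.94%

Cumulative inflation factor: 1.0519 × 1.052 × 1.013 × 1.0831 × 1.0481 ≈ 1.27254.
Nominal growth factor: 1.19700. Real growth factor = 1.19700 / 1.27254 ≈ 0.94064.
Total real return ≈ -5.9360%.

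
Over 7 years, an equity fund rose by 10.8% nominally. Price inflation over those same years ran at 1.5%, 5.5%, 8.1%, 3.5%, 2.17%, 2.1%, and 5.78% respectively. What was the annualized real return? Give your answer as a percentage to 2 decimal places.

-2.49%

Cumulative inflation factor: 1.015 × 1.055 × 1.081 × 1.035 × 1.0217 × 1.021 × 1.0578 ≈ 1.32202.
Nominal growth factor: 1.10800. Real growth factor = 1.10800 / 1.32202 ≈ 0.83811.
Annualized: 0.83811^(1/7) − 1 ≈ -0.02491.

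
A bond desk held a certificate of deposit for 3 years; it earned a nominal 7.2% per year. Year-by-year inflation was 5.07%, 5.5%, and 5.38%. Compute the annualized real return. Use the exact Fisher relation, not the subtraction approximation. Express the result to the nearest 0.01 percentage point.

Cumulative inflation factor: 1.0507 × 1.055 × 1.0538 ≈ 1.16813.
Nominal growth factor: 1.23193. Real growth factor = 1.23193 / 1.16813 ≈ 1.05462.
Annualized: 1.05462^(1/3) − 1 ≈ 0.01788.

1.79%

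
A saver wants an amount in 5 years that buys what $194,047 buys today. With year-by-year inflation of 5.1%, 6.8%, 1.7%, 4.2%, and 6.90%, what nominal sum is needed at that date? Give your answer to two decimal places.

Cumulative price-level factor: 1.051 × 1.068 × 1.017 × 1.042 × 1.0690 ≈ 1.2715702129.
Multiplying $194,047 by the price-level factor gives the future nominal sum.

$246,744.39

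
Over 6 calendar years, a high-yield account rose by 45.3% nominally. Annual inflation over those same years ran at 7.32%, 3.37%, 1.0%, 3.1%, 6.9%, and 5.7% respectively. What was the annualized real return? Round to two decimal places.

Cumulative inflation factor: 1.0732 × 1.0337 × 1.010 × 1.031 × 1.069 × 1.057 ≈ 1.30529.
Nominal growth factor: 1.45300. Real growth factor = 1.45300 / 1.30529 ≈ 1.11316.
Annualized: 1.11316^(1/6) − 1 ≈ 0.01803.

1.80%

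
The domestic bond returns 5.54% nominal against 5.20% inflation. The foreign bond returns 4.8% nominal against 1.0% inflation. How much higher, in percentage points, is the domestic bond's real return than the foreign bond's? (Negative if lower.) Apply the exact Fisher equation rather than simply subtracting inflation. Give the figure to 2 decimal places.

The domestic bond real return: 1.0554/1.0520 − 1 = 0.323%.
The foreign bond real return: 1.048/1.010 − 1 = 3.762%.
Difference: 0.323 − 3.762 = -3.439 pp.

-3.44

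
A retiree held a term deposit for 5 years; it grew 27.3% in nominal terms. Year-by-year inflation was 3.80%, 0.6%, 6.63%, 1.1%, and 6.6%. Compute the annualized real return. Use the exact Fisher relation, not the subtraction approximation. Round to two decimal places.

Cumulative inflation factor: 1.0380 × 1.006 × 1.0663 × 1.011 × 1.066 ≈ 1.20001.
Nominal growth factor: 1.27300. Real growth factor = 1.27300 / 1.20001 ≈ 1.06083.
Annualized: 1.06083^(1/5) − 1 ≈ 0.01188.

1.19%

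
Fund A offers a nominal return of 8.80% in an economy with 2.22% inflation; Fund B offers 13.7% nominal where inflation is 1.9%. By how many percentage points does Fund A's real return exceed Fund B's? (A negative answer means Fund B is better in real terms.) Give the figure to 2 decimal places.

-5.14

Fund A real return: 1.0880/1.0222 − 1 = 6.437%.
Fund B real return: 1.137/1.019 − 1 = 11.580%.
Difference: 6.437 − 11.580 = -5.143 pp.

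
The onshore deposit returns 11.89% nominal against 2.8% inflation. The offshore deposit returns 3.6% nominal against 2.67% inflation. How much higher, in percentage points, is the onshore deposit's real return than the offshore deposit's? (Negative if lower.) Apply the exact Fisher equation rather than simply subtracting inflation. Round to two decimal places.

The onshore deposit real return: 1.1189/1.028 − 1 = 8.842%.
The offshore deposit real return: 1.036/1.0267 − 1 = 0.906%.
Difference: 8.842 − 0.906 = 7.936 pp.

7.94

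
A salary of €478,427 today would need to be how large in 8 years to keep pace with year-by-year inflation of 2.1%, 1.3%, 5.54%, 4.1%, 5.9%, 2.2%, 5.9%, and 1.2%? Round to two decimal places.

€630,582.65

Cumulative price-level factor: 1.021 × 1.013 × 1.0554 × 1.041 × 1.059 × 1.022 × 1.059 × 1.012 ≈ 1.3180331559.
The nominal amount required is €478,427 scaled up by that factor.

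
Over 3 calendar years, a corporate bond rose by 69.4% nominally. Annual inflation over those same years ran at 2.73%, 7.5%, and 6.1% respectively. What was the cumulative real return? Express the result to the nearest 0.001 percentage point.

Cumulative inflation factor: 1.0273 × 1.075 × 1.061 ≈ 1.17171.
Nominal growth factor: 1.69400. Real growth factor = 1.69400 / 1.17171 ≈ 1.44575.
Total real return ≈ 44.5747%.

44.575%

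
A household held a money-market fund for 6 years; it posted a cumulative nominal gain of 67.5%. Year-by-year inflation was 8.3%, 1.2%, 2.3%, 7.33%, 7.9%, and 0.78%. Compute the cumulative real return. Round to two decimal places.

Cumulative inflation factor: 1.083 × 1.012 × 1.023 × 1.0733 × 1.079 × 1.0078 ≈ 1.30858.
Nominal growth factor: 1.67500. Real growth factor = 1.67500 / 1.30858 ≈ 1.28001.
Total real return ≈ 28.0010%.

28.00%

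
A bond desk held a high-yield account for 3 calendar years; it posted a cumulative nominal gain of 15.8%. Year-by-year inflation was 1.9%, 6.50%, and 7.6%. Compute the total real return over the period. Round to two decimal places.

Cumulative inflation factor: 1.019 × 1.0650 × 1.076 ≈ 1.16771.
Nominal growth factor: 1.15800. Real growth factor = 1.15800 / 1.16771 ≈ 0.99168.
Total real return ≈ -0.8318%.

-0.83%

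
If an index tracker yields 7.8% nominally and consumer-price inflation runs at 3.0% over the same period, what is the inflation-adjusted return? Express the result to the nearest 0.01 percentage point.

Real return via the Fisher equation: (1 + 7.8%)/(1 + 3.0%) − 1 = 1.078/1.030 − 1 ≈ 0.04660.

4.66%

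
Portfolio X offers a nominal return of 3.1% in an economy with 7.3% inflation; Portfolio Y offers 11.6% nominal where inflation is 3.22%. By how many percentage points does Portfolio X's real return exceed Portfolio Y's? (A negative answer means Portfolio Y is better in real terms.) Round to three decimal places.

-12.033

Portfolio X real return: 1.031/1.073 − 1 = -3.9143%.
Portfolio Y real return: 1.116/1.0322 − 1 = 8.1186%.
Difference: -3.9143 − 8.1186 = -12.0329 pp.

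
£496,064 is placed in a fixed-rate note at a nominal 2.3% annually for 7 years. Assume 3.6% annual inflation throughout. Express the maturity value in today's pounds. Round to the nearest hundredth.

£454,097.24

Nominal value at maturity: £496,064 × (1 + 2.3%)^7 ≈ £581,657.25.
Price-level factor over 7 years: (1 + 3.6%)^7 ≈ 1.2809090317.
Dividing the nominal maturity value by the price-level factor gives the value in today's money.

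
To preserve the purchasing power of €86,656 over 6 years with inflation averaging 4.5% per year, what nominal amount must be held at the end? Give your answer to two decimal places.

Cumulative price-level factor: (1+4.5%)^6 ≈ 1.3022601248.
The nominal amount required is €86,656 scaled up by that factor.

€112,848.65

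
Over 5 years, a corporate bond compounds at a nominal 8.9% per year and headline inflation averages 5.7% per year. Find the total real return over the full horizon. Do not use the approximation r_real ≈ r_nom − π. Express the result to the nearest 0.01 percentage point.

16.08%

The annual real rate is (1+8.9%)/(1+5.7%) − 1 = 3.0274%.
Compounded over 5 years: (1 + 0.030274)^5 − 1 ≈ 0.16082.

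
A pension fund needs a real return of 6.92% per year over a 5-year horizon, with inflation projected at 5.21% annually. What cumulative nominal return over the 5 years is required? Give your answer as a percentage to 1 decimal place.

80.1%

Required annual nominal rate: (1+6.92%)(1+5.21%) − 1 = 12.490532%.
Cumulative over 5 years: (1 + 0.12490532)^5 − 1 ≈ 0.80127.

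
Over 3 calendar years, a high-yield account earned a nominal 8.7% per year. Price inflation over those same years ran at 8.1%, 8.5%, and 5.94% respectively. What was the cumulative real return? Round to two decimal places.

3.36%

Cumulative inflation factor: 1.081 × 1.085 × 1.0594 ≈ 1.24255.
Nominal growth factor: 1.28437. Real growth factor = 1.28437 / 1.24255 ≈ 1.03365.
Total real return ≈ 3.3649%.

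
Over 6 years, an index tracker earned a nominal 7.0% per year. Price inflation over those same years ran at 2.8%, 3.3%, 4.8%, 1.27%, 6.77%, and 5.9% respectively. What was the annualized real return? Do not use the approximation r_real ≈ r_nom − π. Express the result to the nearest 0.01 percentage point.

Cumulative inflation factor: 1.028 × 1.033 × 1.048 × 1.0127 × 1.0677 × 1.059 ≈ 1.27433.
Nominal growth factor: 1.50073. Real growth factor = 1.50073 / 1.27433 ≈ 1.17767.
Annualized: 1.17767^(1/6) − 1 ≈ 0.02763.

2.76%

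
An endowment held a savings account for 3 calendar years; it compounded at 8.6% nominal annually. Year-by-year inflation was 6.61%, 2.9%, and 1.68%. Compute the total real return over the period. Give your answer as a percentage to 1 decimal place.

14.8%

Cumulative inflation factor: 1.0661 × 1.029 × 1.0168 ≈ 1.11545.
Nominal growth factor: 1.28082. Real growth factor = 1.28082 / 1.11545 ≈ 1.14826.
Total real return ≈ 14.8261%.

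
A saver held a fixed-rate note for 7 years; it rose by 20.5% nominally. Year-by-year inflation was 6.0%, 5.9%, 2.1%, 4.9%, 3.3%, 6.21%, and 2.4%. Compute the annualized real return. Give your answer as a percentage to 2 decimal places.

Cumulative inflation factor: 1.060 × 1.059 × 1.021 × 1.049 × 1.033 × 1.0621 × 1.024 ≈ 1.35073.
Nominal growth factor: 1.20500. Real growth factor = 1.20500 / 1.35073 ≈ 0.89211.
Annualized: 0.89211^(1/7) − 1 ≈ -0.01618.

-1.62%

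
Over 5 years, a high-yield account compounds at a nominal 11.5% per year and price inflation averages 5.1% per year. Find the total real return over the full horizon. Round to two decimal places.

34.39%

The annual real rate is (1+11.5%)/(1+5.1%) − 1 = 6.0894%.
Compounded over 5 years: (1 + 0.060894)^5 − 1 ≈ 0.34388.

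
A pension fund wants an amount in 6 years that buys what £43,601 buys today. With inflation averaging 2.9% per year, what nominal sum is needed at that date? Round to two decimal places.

£51,759.34

Cumulative price-level factor: (1+2.9%)^6 ≈ 1.1871135129.
The nominal amount required is £43,601 scaled up by that factor.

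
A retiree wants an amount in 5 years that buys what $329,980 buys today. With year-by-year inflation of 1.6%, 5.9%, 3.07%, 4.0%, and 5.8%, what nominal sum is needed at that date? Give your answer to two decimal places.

Cumulative price-level factor: 1.016 × 1.059 × 1.0307 × 1.040 × 1.058 ≈ 1.2202279010.
The nominal amount required is $329,980 scaled up by that factor.

$402,650.80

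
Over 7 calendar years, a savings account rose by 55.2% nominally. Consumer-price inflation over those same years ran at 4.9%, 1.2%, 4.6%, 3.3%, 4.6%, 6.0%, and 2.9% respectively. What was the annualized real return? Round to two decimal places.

2.47%

Cumulative inflation factor: 1.049 × 1.012 × 1.046 × 1.033 × 1.046 × 1.060 × 1.029 ≈ 1.30870.
Nominal growth factor: 1.55200. Real growth factor = 1.55200 / 1.30870 ≈ 1.18591.
Annualized: 1.18591^(1/7) − 1 ≈ 0.02466.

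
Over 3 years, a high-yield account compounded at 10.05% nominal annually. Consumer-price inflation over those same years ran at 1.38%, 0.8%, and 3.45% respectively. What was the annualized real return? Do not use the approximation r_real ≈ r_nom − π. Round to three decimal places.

Cumulative inflation factor: 1.0138 × 1.008 × 1.0345 ≈ 1.05717.
Nominal growth factor: 1.33282. Real growth factor = 1.33282 / 1.05717 ≈ 1.26074.
Annualized: 1.26074^(1/3) − 1 ≈ 0.08029.

8.029%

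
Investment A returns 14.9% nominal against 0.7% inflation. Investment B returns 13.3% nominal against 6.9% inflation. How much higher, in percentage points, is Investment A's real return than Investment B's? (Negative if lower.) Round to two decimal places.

8.11

Investment A real return: 1.149/1.007 − 1 = 14.101%.
Investment B real return: 1.133/1.069 − 1 = 5.987%.
Difference: 14.101 − 5.987 = 8.114 pp.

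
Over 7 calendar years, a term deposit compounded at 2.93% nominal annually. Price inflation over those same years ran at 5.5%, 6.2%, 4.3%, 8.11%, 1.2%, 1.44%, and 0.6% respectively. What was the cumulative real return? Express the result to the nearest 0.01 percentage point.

Cumulative inflation factor: 1.055 × 1.062 × 1.043 × 1.0811 × 1.012 × 1.0144 × 1.006 ≈ 1.30471.
Nominal growth factor: 1.22403. Real growth factor = 1.22403 / 1.30471 ≈ 0.93816.
Total real return ≈ -6.1836%.

-6.18%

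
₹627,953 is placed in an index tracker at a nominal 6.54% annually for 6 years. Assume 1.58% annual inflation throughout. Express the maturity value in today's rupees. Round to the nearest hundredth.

₹835,899.46

Nominal value at maturity: ₹627,953 × (1 + 6.54%)^6 ≈ ₹918,339.56.
Price-level factor over 6 years: (1 + 1.58%)^6 ≈ 1.0986244270.
The maturity value deflated by that factor is the answer in today's purchasing power.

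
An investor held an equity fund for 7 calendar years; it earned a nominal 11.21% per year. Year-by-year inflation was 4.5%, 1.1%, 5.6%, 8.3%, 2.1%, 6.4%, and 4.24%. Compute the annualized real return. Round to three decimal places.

6.339%

Cumulative inflation factor: 1.045 × 1.011 × 1.056 × 1.083 × 1.021 × 1.064 × 1.0424 ≈ 1.36824.
Nominal growth factor: 2.10381. Real growth factor = 2.10381 / 1.36824 ≈ 1.53761.
Annualized: 1.53761^(1/7) − 1 ≈ 0.06339.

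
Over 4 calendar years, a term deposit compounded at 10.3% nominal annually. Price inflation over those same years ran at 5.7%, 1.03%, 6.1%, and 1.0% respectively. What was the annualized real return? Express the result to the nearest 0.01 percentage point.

Cumulative inflation factor: 1.057 × 1.0103 × 1.061 × 1.010 ≈ 1.14436.
Nominal growth factor: 1.48014. Real growth factor = 1.48014 / 1.14436 ≈ 1.29342.
Annualized: 1.29342^(1/4) − 1 ≈ 0.06644.

6.64%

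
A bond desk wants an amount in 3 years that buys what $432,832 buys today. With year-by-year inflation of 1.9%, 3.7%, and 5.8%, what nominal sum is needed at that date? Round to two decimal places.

$483,902.62

Cumulative price-level factor: 1.019 × 1.037 × 1.058 = 1.117991774.
Multiplying $432,832 by the price-level factor gives the future nominal sum.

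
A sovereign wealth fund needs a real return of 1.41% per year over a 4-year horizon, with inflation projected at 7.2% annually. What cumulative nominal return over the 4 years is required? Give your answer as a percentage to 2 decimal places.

39.67%

Required annual nominal rate: (1+1.41%)(1+7.2%) − 1 = 8.71152%.
Cumulative over 4 years: (1 + 0.0871152)^4 − 1 ≈ 0.39670.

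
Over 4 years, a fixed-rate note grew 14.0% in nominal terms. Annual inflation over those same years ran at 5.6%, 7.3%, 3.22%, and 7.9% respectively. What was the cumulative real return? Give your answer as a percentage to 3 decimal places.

Cumulative inflation factor: 1.056 × 1.073 × 1.0322 × 1.079 ≈ 1.26197.
Nominal growth factor: 1.14000. Real growth factor = 1.14000 / 1.26197 ≈ 0.90335.
Total real return ≈ -9.6650%.

-9.665%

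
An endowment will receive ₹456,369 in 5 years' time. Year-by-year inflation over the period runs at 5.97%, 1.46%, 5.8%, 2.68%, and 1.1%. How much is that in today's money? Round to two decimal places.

Price-level factor over 5 years: 1.0597 × 1.0146 × 1.058 × 1.0268 × 1.011 ≈ 1.1808656118.
Purchasing power today: ₹456,369 divided by that factor.

₹386,469.89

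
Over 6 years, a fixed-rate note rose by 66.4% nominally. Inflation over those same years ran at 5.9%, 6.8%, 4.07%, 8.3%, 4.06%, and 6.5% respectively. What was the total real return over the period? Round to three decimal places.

Cumulative inflation factor: 1.059 × 1.068 × 1.0407 × 1.083 × 1.0406 × 1.065 ≈ 1.41272.
Nominal growth factor: 1.66400. Real growth factor = 1.66400 / 1.41272 ≈ 1.17787.
Total real return ≈ 17.7874%.

17.787%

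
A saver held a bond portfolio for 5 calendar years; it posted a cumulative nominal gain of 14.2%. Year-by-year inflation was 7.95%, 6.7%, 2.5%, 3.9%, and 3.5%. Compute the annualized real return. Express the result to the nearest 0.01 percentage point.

Cumulative inflation factor: 1.0795 × 1.067 × 1.025 × 1.039 × 1.035 ≈ 1.26960.
Nominal growth factor: 1.14200. Real growth factor = 1.14200 / 1.26960 ≈ 0.89950.
Annualized: 0.89950^(1/5) − 1 ≈ -0.02096.

-2.10%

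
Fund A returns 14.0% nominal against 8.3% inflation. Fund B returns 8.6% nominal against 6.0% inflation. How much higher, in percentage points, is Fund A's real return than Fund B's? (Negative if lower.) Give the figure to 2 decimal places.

Fund A real return: 1.140/1.083 − 1 = 5.263%.
Fund B real return: 1.086/1.060 − 1 = 2.453%.
Difference: 5.263 − 2.453 = 2.810 pp.

2.81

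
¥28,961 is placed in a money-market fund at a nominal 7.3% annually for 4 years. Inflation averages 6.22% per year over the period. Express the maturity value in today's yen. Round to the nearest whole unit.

Nominal value at maturity: ¥28,961 × (1 + 7.3%)^4 ≈ ¥38,389.
Price-level factor over 4 years: (1 + 6.22%)^4 ≈ 1.2729905753.
The maturity value deflated by that factor is the answer in today's purchasing power.

¥30,157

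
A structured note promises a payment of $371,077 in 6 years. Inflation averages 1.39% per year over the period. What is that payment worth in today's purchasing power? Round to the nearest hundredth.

$341,580.68

Price-level factor over 6 years: (1 + 1.39%)^6 ≈ 1.0863524255.
Purchasing power today: $371,077 divided by that factor.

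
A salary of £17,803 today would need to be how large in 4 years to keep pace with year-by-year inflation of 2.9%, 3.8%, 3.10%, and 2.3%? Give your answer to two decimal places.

£20,055.81

Cumulative price-level factor: 1.029 × 1.038 × 1.0310 × 1.023 ≈ 1.1265410647.
The nominal amount required is £17,803 scaled up by that factor.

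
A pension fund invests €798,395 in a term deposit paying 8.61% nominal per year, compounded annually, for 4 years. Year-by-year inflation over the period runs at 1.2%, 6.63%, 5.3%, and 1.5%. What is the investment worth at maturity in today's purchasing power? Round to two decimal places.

Nominal value at maturity: €798,395 × (1 + 8.61%)^4 ≈ €1,110,956.52.
Price-level factor over 4 years: 1.012 × 1.0663 × 1.053 × 1.015 ≈ 1.1533319818.
The maturity value deflated by that factor is the answer in today's purchasing power.

€963,258.23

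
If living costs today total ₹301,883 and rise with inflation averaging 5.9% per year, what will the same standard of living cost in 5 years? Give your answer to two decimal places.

₹402,085.54

Cumulative price-level factor: (1+5.9%)^5 ≈ 1.3319250917.
The nominal amount required is ₹301,883 scaled up by that factor.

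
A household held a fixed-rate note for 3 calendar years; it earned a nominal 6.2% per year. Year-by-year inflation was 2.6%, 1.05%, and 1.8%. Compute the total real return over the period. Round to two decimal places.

13.49%

Cumulative inflation factor: 1.026 × 1.0105 × 1.018 ≈ 1.05543.
Nominal growth factor: 1.19777. Real growth factor = 1.19777 / 1.05543 ≈ 1.13486.
Total real return ≈ 13.4859%.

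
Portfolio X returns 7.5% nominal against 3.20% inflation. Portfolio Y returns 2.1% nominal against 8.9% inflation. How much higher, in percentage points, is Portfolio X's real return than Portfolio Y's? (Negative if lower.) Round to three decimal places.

Portfolio X real return: 1.075/1.0320 − 1 = 4.1667%.
Portfolio Y real return: 1.021/1.089 − 1 = -6.2443%.
Difference: 4.1667 − (-6.2443) = 10.4110 pp.

10.411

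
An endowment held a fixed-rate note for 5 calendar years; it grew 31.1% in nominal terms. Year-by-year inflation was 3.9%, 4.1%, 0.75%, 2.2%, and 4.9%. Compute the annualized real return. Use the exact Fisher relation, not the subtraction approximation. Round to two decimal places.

2.33%

Cumulative inflation factor: 1.039 × 1.041 × 1.0075 × 1.022 × 1.049 ≈ 1.16826.
Nominal growth factor: 1.31100. Real growth factor = 1.31100 / 1.16826 ≈ 1.12219.
Annualized: 1.12219^(1/5) − 1 ≈ 0.02332.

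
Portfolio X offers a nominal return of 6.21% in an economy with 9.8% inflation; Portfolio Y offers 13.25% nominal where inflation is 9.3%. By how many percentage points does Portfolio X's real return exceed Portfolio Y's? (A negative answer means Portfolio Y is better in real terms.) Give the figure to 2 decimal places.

Portfolio X real return: 1.0621/1.098 − 1 = -3.270%.
Portfolio Y real return: 1.1325/1.093 − 1 = 3.614%.
Difference: -3.270 − 3.614 = -6.884 pp.

-6.88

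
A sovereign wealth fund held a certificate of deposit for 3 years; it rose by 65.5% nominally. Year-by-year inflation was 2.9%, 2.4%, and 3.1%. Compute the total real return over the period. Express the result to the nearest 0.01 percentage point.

52.34%

Cumulative inflation factor: 1.029 × 1.024 × 1.031 ≈ 1.08636.
Nominal growth factor: 1.65500. Real growth factor = 1.65500 / 1.08636 ≈ 1.52344.
Total real return ≈ 52.3435%.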